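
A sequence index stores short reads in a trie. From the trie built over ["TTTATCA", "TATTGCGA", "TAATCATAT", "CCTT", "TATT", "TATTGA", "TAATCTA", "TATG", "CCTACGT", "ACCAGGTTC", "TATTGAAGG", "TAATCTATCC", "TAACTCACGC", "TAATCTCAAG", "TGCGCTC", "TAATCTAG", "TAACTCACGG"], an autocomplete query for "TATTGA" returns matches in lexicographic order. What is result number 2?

TATTGAAGG

Filter for "TATTGA…" and sort: "TATTGA", "TATTGAAGG"
Position 2: TATTGAAGG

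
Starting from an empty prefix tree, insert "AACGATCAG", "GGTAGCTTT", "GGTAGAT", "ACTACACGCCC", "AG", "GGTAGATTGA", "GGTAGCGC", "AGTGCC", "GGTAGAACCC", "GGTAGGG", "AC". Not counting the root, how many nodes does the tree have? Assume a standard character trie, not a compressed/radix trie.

Insert word by word; a character creates a node only if that edge doesn't already exist:
  "AACGATCAG" → 9 new (A, A, C, G, A, T, C, A, G)
  "GGTAGCTTT" → 9 new (G, G, T, A, G, C, T, T, T)
  "GGTAGAT" → prefix "GGTAG" already present; 2 new (A, T)
  "ACTACACGCCC" → prefix "A" already present; 10 new (C, T, A, C, A, C, G, C, C, C)
  "AG" → prefix "A" already present; 1 new (G)
  "GGTAGATTGA" → prefix "GGTAGAT" already present; 3 new (T, G, A)
  "GGTAGCGC" → prefix "GGTAGC" already present; 2 new (G, C)
  "AGTGCC" → prefix "AG" already present; 4 new (T, G, C, C)
  "GGTAGAACCC" → prefix "GGTAGA" already present; 4 new (A, C, C, C)
  "GGTAGGG" → prefix "GGTAG" already present; 2 new (G, G)
  "AC" → prefix "AC" already present; 0 new (none)
Total nodes = 9 + 9 + 2 + 10 + 1 + 3 + 2 + 4 + 4 + 2 + 0 = 46

46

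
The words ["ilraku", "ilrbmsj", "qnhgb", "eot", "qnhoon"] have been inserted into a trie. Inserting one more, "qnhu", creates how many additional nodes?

1

Walking "qnhu" from the root, the first 3 characters ("qnh") follow existing edges; "u" is the first miss.
New nodes needed: |"qnhu"| − 3 = 4 − 3 = 1.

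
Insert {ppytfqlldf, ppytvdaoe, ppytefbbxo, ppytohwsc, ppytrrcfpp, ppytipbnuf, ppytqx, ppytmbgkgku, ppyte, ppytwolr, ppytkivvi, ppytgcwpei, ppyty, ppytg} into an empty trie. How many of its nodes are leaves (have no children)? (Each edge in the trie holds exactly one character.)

12

A leaf is a node with no children — equivalently, the end of a word that is not a proper prefix of any other stored word.
Those words: "ppytefbbxo", "ppytfqlldf", "ppytgcwpei", "ppytipbnuf", "ppytkivvi", "ppytmbgkgku", "ppytohwsc", "ppytqx", "ppytrrcfpp", "ppytvdaoe", "ppytwolr", "ppyty"
Leaf count: 12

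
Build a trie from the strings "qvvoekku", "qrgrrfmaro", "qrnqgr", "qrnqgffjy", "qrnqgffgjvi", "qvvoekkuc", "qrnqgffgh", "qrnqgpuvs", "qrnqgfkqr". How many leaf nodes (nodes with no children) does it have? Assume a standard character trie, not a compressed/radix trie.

8

Leaves are exactly the stored words that no other stored word extends.
Those words: "qrgrrfmaro", "qrnqgffgh", "qrnqgffgjvi", "qrnqgffjy", "qrnqgfkqr", "qrnqgpuvs", "qrnqgr", "qvvoekkuc"
Leaf count: 8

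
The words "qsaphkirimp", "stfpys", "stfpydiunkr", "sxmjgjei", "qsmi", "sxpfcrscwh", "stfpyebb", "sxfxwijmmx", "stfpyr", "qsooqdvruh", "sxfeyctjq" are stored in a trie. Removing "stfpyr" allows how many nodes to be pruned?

1

Walk "stfpyr" from the leaf back toward the root, removing each node that no remaining word uses.
The suffix "r" (1 node) is used only by "stfpyr"; the node for "stfpy" still has the child "s", so pruning stops there.
Nodes removed: 1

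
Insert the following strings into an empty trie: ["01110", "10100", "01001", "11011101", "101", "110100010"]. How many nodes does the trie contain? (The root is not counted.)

Trie structure (* marks end of a word):
(root)
├─ 0
│  └─ 1
│     ├─ 0
│     │  └─ 0
│     │     └─ 1 *
│     └─ 1
│        └─ 1
│           └─ 0 *
└─ 1
   ├─ 0
   │  └─ 1 *
   │     └─ 0
   │        └─ 0 *
   └─ 1
      └─ 0
         └─ 1
            ├─ 0
            │  └─ 0
            │     └─ 0
            │        └─ 1
            │           └─ 0 *
            └─ 1
               └─ 1
                  └─ 0
                     └─ 1 *
Counting every labelled node above: 25.

25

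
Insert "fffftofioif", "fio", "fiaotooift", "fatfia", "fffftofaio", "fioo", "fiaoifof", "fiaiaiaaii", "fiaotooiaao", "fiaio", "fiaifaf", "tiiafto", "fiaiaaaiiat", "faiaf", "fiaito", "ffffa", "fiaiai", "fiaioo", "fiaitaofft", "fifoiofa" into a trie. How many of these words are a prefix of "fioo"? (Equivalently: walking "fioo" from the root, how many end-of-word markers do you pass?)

Walk "fioo" from the root; an end-of-word marker is hit whenever a stored word is a prefix of "fioo".
Prefixes of the query that are stored words: "fio", "fioo"
Count: 2

2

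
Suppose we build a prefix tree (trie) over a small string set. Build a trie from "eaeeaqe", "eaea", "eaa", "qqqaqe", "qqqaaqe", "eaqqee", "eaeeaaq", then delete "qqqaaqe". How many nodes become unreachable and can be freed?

3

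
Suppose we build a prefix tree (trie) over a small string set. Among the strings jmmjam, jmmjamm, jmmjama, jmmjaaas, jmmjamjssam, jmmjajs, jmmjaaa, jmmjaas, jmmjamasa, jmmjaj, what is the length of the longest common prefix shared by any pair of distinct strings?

Equivalently: take the maximum, over all pairs, of their longest common prefix length.
"jmmjaaa" and "jmmjaaas" agree on "jmmjaaa" (7 characters) before diverging; nothing deeper is shared.
Longest shared-prefix length: 7

7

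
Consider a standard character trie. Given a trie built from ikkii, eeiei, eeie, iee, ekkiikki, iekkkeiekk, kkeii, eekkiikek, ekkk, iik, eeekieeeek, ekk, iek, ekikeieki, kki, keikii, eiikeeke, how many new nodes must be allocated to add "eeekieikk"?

3

Walking "eeekieikk" from the root, the first 6 characters ("eeekie") follow existing edges; "i" is the first miss.
New nodes needed: |"eeekieikk"| − 6 = 9 − 6 = 3.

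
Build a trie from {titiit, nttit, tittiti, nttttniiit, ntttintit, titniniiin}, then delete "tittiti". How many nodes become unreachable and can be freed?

4

After clearing the end-marker at "tittiti", prune upward until reaching a node still needed by another word.
The suffix "titi" (4 nodes) is used only by "tittiti"; the node for "tit" still has the child "i", so pruning stops there.
Nodes removed: 4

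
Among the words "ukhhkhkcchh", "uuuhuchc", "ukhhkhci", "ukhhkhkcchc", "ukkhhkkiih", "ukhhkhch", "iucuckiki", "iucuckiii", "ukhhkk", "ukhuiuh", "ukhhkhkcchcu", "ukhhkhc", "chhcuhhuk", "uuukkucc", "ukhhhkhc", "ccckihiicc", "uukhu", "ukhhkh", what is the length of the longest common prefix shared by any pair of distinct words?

The deepest shared node is where two words last agree before diverging.
"ukhhkhkcchc" and "ukhhkhkcchcu" agree on "ukhhkhkcchc" (11 characters) before diverging; nothing deeper is shared.
Longest shared-prefix length: 11

11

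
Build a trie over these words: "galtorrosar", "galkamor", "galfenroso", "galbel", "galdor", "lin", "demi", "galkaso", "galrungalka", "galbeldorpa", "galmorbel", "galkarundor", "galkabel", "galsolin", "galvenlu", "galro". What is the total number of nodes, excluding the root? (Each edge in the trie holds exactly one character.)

For each word, the new-node count is its length minus the longest prefix already in the trie:
  "galtorrosar" → 11 new (g, a, l, t, o, r, r, o, s, a, r)
  "galkamor" → prefix "gal" already present; 5 new (k, a, m, o, r)
  "galfenroso" → prefix "gal" already present; 7 new (f, e, n, r, o, s, o)
  "galbel" → prefix "gal" already present; 3 new (b, e, l)
  "galdor" → prefix "gal" already present; 3 new (d, o, r)
  "lin" → 3 new (l, i, n)
  "demi" → 4 new (d, e, m, i)
  "galkaso" → prefix "galka" already present; 2 new (s, o)
  "galrungalka" → prefix "gal" already present; 8 new (r, u, n, g, a, l, k, a)
  "galbeldorpa" → prefix "galbel" already present; 5 new (d, o, r, p, a)
  "galmorbel" → prefix "gal" already present; 6 new (m, o, r, b, e, l)
  "galkarundor" → prefix "galka" already present; 6 new (r, u, n, d, o, r)
  "galkabel" → prefix "galka" already present; 3 new (b, e, l)
  "galsolin" → prefix "gal" already present; 5 new (s, o, l, i, n)
  "galvenlu" → prefix "gal" already present; 5 new (v, e, n, l, u)
  "galro" → prefix "galr" already present; 1 new (o)
Total nodes = 11 + 5 + 7 + 3 + 3 + 3 + 4 + 2 + 8 + 5 + 6 + 6 + 3 + 5 + 5 + 1 = 77

77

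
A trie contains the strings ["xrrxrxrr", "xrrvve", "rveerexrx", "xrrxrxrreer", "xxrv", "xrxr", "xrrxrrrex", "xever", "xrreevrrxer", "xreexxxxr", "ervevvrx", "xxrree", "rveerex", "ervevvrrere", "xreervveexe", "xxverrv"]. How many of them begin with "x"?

Filter for entries beginning with "x":
Words under "x": xever, xreervveexe, xreexxxxr, xrreevrrxer, xrrvve, xrrxrrrex, xrrxrxrr, xrrxrxrreer, xrxr, xxrree, xxrv, xxverrv
Count: 12

12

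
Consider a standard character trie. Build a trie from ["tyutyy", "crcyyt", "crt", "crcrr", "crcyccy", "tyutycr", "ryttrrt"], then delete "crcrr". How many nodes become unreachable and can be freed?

2

Walk "crcrr" from the leaf back toward the root, removing each node that no remaining word uses.
The suffix "rr" (2 nodes) is used only by "crcrr"; the node for "crc" still has the child "y", so pruning stops there.
Nodes removed: 2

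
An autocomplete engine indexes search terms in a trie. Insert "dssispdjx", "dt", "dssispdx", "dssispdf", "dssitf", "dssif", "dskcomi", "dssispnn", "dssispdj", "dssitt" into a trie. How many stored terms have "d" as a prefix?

Walk to "d"; the words in its subtree are exactly those with that prefix.
Words under "d": dskcomi, dssif, dssispdf, dssispdj, dssispdjx, dssispdx, dssispnn, dssitf, dssitt, dt
Count: 10

10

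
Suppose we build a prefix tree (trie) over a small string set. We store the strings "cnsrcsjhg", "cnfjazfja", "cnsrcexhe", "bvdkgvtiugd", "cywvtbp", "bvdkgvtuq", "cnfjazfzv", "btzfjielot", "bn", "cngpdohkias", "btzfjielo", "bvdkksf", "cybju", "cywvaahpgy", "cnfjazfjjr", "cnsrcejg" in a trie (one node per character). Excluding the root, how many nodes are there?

76

Count nodes per top-level branch (shared prefixes stored once):
  'b'-branch (bn, btzfjielo, btzfjielot, bvdkgvtiugd, bvdkgvtuq, bvdkksf): 26 nodes
  'c'-branch (cnfjazfja, cnfjazfjjr, cnfjazfzv, cngpdohkias, cnsrcejg, cnsrcexhe, cnsrcsjhg, cybju, cywvaahpgy, cywvtbp): 50 nodes
Sum: 76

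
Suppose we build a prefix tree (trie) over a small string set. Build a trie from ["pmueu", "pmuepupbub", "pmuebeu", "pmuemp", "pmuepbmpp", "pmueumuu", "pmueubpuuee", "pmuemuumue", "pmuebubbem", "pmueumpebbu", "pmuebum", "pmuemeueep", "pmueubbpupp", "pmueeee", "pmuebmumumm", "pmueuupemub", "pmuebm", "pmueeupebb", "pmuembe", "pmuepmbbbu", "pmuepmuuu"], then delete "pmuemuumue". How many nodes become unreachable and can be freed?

5

Walk "pmuemuumue" from the leaf back toward the root, removing each node that no remaining word uses.
The suffix "uumue" (5 nodes) is used only by "pmuemuumue"; the node for "pmuem" still has the child "p", so pruning stops there.
Nodes removed: 5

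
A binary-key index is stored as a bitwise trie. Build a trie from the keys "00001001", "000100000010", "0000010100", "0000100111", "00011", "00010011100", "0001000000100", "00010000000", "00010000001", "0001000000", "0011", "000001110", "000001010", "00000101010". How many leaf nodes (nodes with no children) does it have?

Leaves are exactly the stored words that no other stored word extends.
Those words: "0000010100", "00000101010", "000001110", "0000100111", "00010000000", "0001000000100", "00010011100", "00011", "0011"
Leaf count: 9

9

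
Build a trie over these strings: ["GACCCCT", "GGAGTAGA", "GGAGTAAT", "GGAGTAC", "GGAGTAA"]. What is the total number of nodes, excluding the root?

17

For each word, the new-node count is its length minus the longest prefix already in the trie:
  "GACCCCT" → 7 new (G, A, C, C, C, C, T)
  "GGAGTAGA" → prefix "G" already present; 7 new (G, A, G, T, A, G, A)
  "GGAGTAAT" → prefix "GGAGTA" already present; 2 new (A, T)
  "GGAGTAC" → prefix "GGAGTA" already present; 1 new (C)
  "GGAGTAA" → prefix "GGAGTAA" already present; 0 new (none)
Total nodes = 7 + 7 + 2 + 1 + 0 = 17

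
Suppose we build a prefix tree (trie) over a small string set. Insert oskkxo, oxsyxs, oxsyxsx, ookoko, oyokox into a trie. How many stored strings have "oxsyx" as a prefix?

2

Filter for entries beginning with "oxsyx":
Words under "oxsyx": oxsyxs, oxsyxsx
Count: 2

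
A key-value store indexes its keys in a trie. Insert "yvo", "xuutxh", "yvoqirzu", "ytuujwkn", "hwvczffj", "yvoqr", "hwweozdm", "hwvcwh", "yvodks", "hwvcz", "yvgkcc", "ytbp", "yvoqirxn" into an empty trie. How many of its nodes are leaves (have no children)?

A leaf is a node with no children — equivalently, the end of a word that is not a proper prefix of any other stored word.
Those words: "hwvcwh", "hwvczffj", "hwweozdm", "xuutxh", "ytbp", "ytuujwkn", "yvgkcc", "yvodks", "yvoqirxn", "yvoqirzu", "yvoqr"
Leaf count: 11

11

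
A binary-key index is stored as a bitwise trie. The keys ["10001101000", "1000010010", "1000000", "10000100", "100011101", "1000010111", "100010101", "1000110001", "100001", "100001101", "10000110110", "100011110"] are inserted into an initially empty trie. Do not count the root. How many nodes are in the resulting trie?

For each word, the new-node count is its length minus the longest prefix already in the trie:
  "10001101000" → 11 new (1, 0, 0, 0, 1, 1, 0, 1, 0, 0, 0)
  "1000010010" → prefix "1000" already present; 6 new (0, 1, 0, 0, 1, 0)
  "1000000" → prefix "10000" already present; 2 new (0, 0)
  "10000100" → prefix "10000100" already present; 0 new (none)
  "100011101" → prefix "100011" already present; 3 new (1, 0, 1)
  "1000010111" → prefix "1000010" already present; 3 new (1, 1, 1)
  "100010101" → prefix "10001" already present; 4 new (0, 1, 0, 1)
  "1000110001" → prefix "1000110" already present; 3 new (0, 0, 1)
  "100001" → prefix "100001" already present; 0 new (none)
  "100001101" → prefix "100001" already present; 3 new (1, 0, 1)
  "10000110110" → prefix "100001101" already present; 2 new (1, 0)
  "100011110" → prefix "1000111" already present; 2 new (1, 0)
Total nodes = 11 + 6 + 2 + 0 + 3 + 3 + 4 + 3 + 0 + 3 + 2 + 2 = 39

39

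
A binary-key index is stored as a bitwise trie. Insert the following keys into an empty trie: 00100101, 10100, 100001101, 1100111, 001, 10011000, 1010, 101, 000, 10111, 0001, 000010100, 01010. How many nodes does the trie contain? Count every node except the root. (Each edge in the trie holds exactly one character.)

Insert word by word; a character creates a node only if that edge doesn't already exist:
  "00100101" → 8 new (0, 0, 1, 0, 0, 1, 0, 1)
  "10100" → 5 new (1, 0, 1, 0, 0)
  "100001101" → prefix "10" already present; 7 new (0, 0, 0, 1, 1, 0, 1)
  "1100111" → prefix "1" already present; 6 new (1, 0, 0, 1, 1, 1)
  "001" → prefix "001" already present; 0 new (none)
  "10011000" → prefix "100" already present; 5 new (1, 1, 0, 0, 0)
  "1010" → prefix "1010" already present; 0 new (none)
  "101" → prefix "101" already present; 0 new (none)
  "000" → prefix "00" already present; 1 new (0)
  "10111" → prefix "101" already present; 2 new (1, 1)
  "0001" → prefix "000" already present; 1 new (1)
  "000010100" → prefix "000" already present; 6 new (0, 1, 0, 1, 0, 0)
  "01010" → prefix "0" already present; 4 new (1, 0, 1, 0)
Total nodes = 8 + 5 + 7 + 6 + 0 + 5 + 0 + 0 + 1 + 2 + 1 + 6 + 4 = 45

45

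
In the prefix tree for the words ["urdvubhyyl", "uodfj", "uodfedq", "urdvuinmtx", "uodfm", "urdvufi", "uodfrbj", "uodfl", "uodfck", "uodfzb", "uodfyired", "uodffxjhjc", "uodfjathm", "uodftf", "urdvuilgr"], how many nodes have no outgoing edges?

Leaves are exactly the stored words that no other stored word extends.
Those words: "uodfck", "uodfedq", "uodffxjhjc", "uodfjathm", "uodfl", "uodfm", "uodfrbj", "uodftf", "uodfyired", "uodfzb", "urdvubhyyl", "urdvufi", "urdvuilgr", "urdvuinmtx"
Leaf count: 14

14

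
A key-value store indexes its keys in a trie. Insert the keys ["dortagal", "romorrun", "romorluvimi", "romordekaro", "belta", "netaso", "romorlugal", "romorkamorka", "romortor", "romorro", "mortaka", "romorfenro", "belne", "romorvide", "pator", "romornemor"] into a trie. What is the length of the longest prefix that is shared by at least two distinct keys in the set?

Look for the deepest trie node that still has at least two words in its subtree.
"romorlugal" and "romorluvimi" agree on "romorlu" (7 characters) before diverging; nothing deeper is shared.
Longest shared-prefix length: 7

7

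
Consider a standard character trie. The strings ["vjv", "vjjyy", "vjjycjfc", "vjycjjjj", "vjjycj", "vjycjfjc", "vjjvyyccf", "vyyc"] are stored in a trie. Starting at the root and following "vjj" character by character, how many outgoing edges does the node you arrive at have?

2

The children of the "vjj" node are the distinct next characters among strings starting with "vjj".
Distinct next characters after "vjj": v, y.
That node has 2 child edges.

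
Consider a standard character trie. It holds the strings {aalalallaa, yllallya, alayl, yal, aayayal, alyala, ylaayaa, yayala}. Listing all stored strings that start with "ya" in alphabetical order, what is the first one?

DFS of the "ya" subtree visits, in order: "yal", "yayala"
Position 1: yal

yal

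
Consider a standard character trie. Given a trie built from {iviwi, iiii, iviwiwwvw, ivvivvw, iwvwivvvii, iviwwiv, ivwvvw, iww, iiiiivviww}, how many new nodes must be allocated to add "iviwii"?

1

Walking "iviwii" from the root, the first 5 characters ("iviwi") follow existing edges; "i" is the first miss.
So 6 − 5 = 1 new nodes.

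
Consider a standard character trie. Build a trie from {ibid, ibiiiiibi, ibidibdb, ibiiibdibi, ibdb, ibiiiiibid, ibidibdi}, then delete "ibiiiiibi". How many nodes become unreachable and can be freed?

0

After clearing the end-marker at "ibiiiiibi", prune upward until reaching a node still needed by another word.
Every node on "ibiiiiibi" is still needed (e.g. by "ibiiiiibid"), so nothing is freed.
Nodes removed: 0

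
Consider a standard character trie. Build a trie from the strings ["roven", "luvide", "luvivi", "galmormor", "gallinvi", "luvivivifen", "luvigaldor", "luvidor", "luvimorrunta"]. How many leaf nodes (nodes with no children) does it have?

8

A leaf is a node with no children — equivalently, the end of a word that is not a proper prefix of any other stored word.
Those words: "gallinvi", "galmormor", "luvide", "luvidor", "luvigaldor", "luvimorrunta", "luvivivifen", "roven"
Leaf count: 8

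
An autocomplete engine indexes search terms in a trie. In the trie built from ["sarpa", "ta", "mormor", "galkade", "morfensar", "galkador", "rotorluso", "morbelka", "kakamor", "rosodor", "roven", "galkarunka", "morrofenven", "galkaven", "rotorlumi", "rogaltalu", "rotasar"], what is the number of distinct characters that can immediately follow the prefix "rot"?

Walk "rot" from the root, arriving at one node.
Distinct next characters after "rot": a, o.
That node has 2 child edges.

2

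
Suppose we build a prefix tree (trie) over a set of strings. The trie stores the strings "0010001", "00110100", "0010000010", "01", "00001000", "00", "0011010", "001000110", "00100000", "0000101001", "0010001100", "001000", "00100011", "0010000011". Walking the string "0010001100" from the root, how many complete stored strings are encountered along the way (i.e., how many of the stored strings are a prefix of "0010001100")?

Check each prefix of "0010001100" against the stored set — each match is an end-marker on the path.
Prefixes of the query that are stored words: "00", "001000", "0010001", "00100011", "001000110", "0010001100"
Count: 6

6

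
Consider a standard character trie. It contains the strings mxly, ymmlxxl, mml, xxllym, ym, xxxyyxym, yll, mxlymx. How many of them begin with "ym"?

2

Traverse to the node for "ym", then collect every word in that subtree.
Matches: "ym", "ymmlxxl"
Count: 2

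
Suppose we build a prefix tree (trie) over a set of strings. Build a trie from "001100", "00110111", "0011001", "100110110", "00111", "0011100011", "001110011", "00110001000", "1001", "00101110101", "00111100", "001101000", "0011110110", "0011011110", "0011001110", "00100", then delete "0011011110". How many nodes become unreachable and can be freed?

2

Walk "0011011110" from the leaf back toward the root, removing each node that no remaining word uses.
The suffix "10" (2 nodes) is used only by "0011011110"; "00110111" is itself a stored word, so pruning stops there.
Nodes removed: 2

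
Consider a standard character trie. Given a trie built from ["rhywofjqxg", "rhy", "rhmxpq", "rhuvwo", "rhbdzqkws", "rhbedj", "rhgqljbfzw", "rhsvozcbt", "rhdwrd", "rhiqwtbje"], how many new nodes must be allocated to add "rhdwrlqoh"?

4

Walking "rhdwrlqoh" from the root, the first 5 characters ("rhdwr") follow existing edges; "l" is the first miss.
Each of the 4 remaining characters creates one node.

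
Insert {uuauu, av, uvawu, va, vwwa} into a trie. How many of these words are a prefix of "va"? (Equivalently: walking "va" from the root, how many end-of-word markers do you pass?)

1

Walk "va" from the root; an end-of-word marker is hit whenever a stored word is a prefix of "va".
Prefixes of the query that are stored words: "va"
Count: 1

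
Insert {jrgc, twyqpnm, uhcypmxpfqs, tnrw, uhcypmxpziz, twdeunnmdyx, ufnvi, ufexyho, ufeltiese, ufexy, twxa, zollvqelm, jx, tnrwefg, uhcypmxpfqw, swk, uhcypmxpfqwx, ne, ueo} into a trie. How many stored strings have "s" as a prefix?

1

Filter for entries beginning with "s":
Matches: "swk"
Count: 1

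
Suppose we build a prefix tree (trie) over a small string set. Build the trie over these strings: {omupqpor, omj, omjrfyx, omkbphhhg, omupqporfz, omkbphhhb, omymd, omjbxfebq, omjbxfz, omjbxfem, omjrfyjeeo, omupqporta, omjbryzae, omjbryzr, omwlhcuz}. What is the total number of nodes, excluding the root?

Trace insertions, counting only characters that open a new branch:
  "omupqpor" → 8 new (o, m, u, p, q, p, o, r)
  "omj" → prefix "om" already present; 1 new (j)
  "omjrfyx" → prefix "omj" already present; 4 new (r, f, y, x)
  "omkbphhhg" → prefix "om" already present; 7 new (k, b, p, h, h, h, g)
  "omupqporfz" → prefix "omupqpor" already present; 2 new (f, z)
  "omkbphhhb" → prefix "omkbphhh" already present; 1 new (b)
  "omymd" → prefix "om" already present; 3 new (y, m, d)
  "omjbxfebq" → prefix "omj" already present; 6 new (b, x, f, e, b, q)
  "omjbxfz" → prefix "omjbxf" already present; 1 new (z)
  "omjbxfem" → prefix "omjbxfe" already present; 1 new (m)
  "omjrfyjeeo" → prefix "omjrfy" already present; 4 new (j, e, e, o)
  "omupqporta" → prefix "omupqpor" already present; 2 new (t, a)
  "omjbryzae" → prefix "omjb" already present; 5 new (r, y, z, a, e)
  "omjbryzr" → prefix "omjbryz" already present; 1 new (r)
  "omwlhcuz" → prefix "om" already present; 6 new (w, l, h, c, u, z)
Total nodes = 8 + 1 + 4 + 7 + 2 + 1 + 3 + 6 + 1 + 1 + 4 + 2 + 5 + 1 + 6 = 52

52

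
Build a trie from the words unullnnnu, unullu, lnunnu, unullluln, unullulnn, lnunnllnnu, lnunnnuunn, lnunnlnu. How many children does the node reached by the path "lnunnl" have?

2

Walk "lnunnl" from the root, arriving at one node.
Characters that immediately follow "lnunnl" among the stored strings: {l, n}.
That node has 2 child edges.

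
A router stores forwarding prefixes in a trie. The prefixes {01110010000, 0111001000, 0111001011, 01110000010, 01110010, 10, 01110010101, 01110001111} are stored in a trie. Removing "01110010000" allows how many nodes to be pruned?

After clearing the end-marker at "01110010000", prune upward until reaching a node still needed by another word.
The suffix "0" (1 node) is used only by "01110010000"; "0111001000" is itself a stored word, so pruning stops there.
Nodes removed: 1

1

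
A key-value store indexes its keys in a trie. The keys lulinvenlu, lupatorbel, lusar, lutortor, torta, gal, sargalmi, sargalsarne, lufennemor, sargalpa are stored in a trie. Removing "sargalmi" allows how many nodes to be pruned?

Walk "sargalmi" from the leaf back toward the root, removing each node that no remaining word uses.
The suffix "mi" (2 nodes) is used only by "sargalmi"; the node for "sargal" still has the child "s", so pruning stops there.
Nodes removed: 2

2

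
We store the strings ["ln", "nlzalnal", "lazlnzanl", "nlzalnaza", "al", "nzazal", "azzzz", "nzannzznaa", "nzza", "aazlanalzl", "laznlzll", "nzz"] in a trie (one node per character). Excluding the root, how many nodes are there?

54

Insert word by word; a character creates a node only if that edge doesn't already exist:
  "ln" → 2 new (l, n)
  "nlzalnal" → 8 new (n, l, z, a, l, n, a, l)
  "lazlnzanl" → prefix "l" already present; 8 new (a, z, l, n, z, a, n, l)
  "nlzalnaza" → prefix "nlzalna" already present; 2 new (z, a)
  "al" → 2 new (a, l)
  "nzazal" → prefix "n" already present; 5 new (z, a, z, a, l)
  "azzzz" → prefix "a" already present; 4 new (z, z, z, z)
  "nzannzznaa" → prefix "nza" already present; 7 new (n, n, z, z, n, a, a)
  "nzza" → prefix "nz" already present; 2 new (z, a)
  "aazlanalzl" → prefix "a" already present; 9 new (a, z, l, a, n, a, l, z, l)
  "laznlzll" → prefix "laz" already present; 5 new (n, l, z, l, l)
  "nzz" → prefix "nzz" already present; 0 new (none)
Total nodes = 2 + 8 + 8 + 2 + 2 + 5 + 4 + 7 + 2 + 9 + 5 + 0 = 54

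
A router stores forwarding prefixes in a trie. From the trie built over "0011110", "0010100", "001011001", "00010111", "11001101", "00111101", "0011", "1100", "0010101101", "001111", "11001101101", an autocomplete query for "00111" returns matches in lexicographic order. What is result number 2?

Words with prefix "00111", in lexicographic order: "001111", "0011110", "00111101"
The 2nd is 0011110.

0011110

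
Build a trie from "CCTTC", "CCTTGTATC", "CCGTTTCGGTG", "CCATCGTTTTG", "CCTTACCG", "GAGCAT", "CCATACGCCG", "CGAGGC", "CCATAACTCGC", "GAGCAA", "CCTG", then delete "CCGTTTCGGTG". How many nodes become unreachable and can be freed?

A node on "CCGTTTCGGTG"'s path can go only if nothing else ends at it or branches off below it.
The suffix "GTTTCGGTG" (9 nodes) is used only by "CCGTTTCGGTG"; the node for "CC" still has the child "T", so pruning stops there.
Nodes removed: 9

9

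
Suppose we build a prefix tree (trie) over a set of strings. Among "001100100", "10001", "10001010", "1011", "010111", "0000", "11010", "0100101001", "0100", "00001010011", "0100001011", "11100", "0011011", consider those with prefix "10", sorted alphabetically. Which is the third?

DFS of the "10" subtree visits, in order: "10001", "10001010", "1011"
Position 3: 1011

1011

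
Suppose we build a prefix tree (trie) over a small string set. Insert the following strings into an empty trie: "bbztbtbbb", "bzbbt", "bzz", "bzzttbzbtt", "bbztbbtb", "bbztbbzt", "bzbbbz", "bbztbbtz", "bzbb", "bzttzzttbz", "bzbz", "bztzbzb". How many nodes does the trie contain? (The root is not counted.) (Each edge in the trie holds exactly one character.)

For each word, the new-node count is its length minus the longest prefix already in the trie:
  "bbztbtbbb" → 9 new (b, b, z, t, b, t, b, b, b)
  "bzbbt" → prefix "b" already present; 4 new (z, b, b, t)
  "bzz" → prefix "bz" already present; 1 new (z)
  "bzzttbzbtt" → prefix "bzz" already present; 7 new (t, t, b, z, b, t, t)
  "bbztbbtb" → prefix "bbztb" already present; 3 new (b, t, b)
  "bbztbbzt" → prefix "bbztbb" already present; 2 new (z, t)
  "bzbbbz" → prefix "bzbb" already present; 2 new (b, z)
  "bbztbbtz" → prefix "bbztbbt" already present; 1 new (z)
  "bzbb" → prefix "bzbb" already present; 0 new (none)
  "bzttzzttbz" → prefix "bz" already present; 8 new (t, t, z, z, t, t, b, z)
  "bzbz" → prefix "bzb" already present; 1 new (z)
  "bztzbzb" → prefix "bzt" already present; 4 new (z, b, z, b)
Total nodes = 9 + 4 + 1 + 7 + 3 + 2 + 2 + 1 + 0 + 8 + 1 + 4 = 42

42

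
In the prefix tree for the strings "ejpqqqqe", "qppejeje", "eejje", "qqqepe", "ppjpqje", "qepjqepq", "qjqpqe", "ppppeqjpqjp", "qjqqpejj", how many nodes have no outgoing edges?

9

A leaf is a node with no children — equivalently, the end of a word that is not a proper prefix of any other stored word.
Those words: "eejje", "ejpqqqqe", "ppjpqje", "ppppeqjpqjp", "qepjqepq", "qjqpqe", "qjqqpejj", "qppejeje", "qqqepe"
Leaf count: 9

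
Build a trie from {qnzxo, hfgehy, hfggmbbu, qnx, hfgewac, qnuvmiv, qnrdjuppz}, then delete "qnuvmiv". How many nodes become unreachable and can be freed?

5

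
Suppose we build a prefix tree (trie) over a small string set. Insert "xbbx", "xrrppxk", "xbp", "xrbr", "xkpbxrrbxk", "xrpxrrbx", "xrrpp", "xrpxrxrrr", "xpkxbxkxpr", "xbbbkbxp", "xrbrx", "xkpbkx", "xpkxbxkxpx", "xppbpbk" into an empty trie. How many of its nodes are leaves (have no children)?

12

Leaves are exactly the stored words that no other stored word extends.
Those words: "xbbbkbxp", "xbbx", "xbp", "xkpbkx", "xkpbxrrbxk", "xpkxbxkxpr", "xpkxbxkxpx", "xppbpbk", "xrbrx", "xrpxrrbx", "xrpxrxrrr", "xrrppxk"
Leaf count: 12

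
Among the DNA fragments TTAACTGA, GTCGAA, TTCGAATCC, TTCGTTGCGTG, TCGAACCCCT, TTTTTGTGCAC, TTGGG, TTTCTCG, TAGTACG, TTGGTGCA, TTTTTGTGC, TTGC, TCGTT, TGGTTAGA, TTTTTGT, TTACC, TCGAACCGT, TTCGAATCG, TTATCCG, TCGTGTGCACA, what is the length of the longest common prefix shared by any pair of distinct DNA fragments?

Look for the deepest trie node that still has at least two words in its subtree.
e.g. "TTTTTGTGC" and "TTTTTGTGCAC" share the prefix "TTTTTGTGC" of length 9; no pair shares a longer one.
Longest shared-prefix length: 9

9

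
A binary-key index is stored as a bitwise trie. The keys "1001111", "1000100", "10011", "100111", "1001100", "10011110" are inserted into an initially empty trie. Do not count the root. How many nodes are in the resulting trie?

14

Count nodes per top-level branch (shared prefixes stored once):
  '1'-branch (1000100, 10011, 1001100, 100111, 1001111, 10011110): 14 nodes
Sum: 14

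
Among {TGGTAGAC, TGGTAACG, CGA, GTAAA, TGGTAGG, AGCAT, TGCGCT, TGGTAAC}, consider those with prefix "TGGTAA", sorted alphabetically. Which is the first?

Words with prefix "TGGTAA", in lexicographic order: "TGGTAAC", "TGGTAACG"
The 1st is TGGTAAC.

TGGTAAC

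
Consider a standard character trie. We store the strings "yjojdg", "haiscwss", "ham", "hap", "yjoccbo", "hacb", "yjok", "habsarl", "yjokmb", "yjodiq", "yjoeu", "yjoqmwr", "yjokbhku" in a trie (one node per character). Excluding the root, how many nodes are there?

Count nodes per top-level branch (shared prefixes stored once):
  'h'-branch (habsarl, hacb, haiscwss, ham, hap): 17 nodes
  'y'-branch (yjoccbo, yjodiq, yjoeu, yjojdg, yjok, yjokbhku, yjokmb, yjoqmwr): 26 nodes
Sum: 43

43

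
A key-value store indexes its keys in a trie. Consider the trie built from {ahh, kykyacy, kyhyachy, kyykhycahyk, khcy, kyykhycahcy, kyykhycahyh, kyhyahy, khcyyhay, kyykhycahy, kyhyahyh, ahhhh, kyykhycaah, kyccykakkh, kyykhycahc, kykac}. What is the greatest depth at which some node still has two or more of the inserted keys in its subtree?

10

Look for the deepest trie node that still has at least two words in its subtree.
"kyykhycahc" and "kyykhycahcy" agree on "kyykhycahc" (10 characters) before diverging; nothing deeper is shared.
Longest shared-prefix length: 10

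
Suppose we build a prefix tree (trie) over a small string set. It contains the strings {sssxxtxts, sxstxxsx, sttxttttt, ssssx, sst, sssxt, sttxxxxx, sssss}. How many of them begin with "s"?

8

Walk to "s"; the words in its subtree are exactly those with that prefix.
Matches: "sssss", "ssssx", "sssxt", "sssxxtxts", "sst", "sttxttttt", "sttxxxxx", "sxstxxsx"
Count: 8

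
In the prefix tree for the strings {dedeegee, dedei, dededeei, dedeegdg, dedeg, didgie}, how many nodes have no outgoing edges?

6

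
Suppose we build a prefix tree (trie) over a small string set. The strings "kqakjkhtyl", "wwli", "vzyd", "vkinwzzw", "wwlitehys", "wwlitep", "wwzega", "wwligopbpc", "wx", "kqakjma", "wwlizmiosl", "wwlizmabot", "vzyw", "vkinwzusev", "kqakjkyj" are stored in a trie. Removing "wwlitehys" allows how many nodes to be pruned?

3

A node on "wwlitehys"'s path can go only if nothing else ends at it or branches off below it.
The suffix "hys" (3 nodes) is used only by "wwlitehys"; the node for "wwlite" still has the child "p", so pruning stops there.
Nodes removed: 3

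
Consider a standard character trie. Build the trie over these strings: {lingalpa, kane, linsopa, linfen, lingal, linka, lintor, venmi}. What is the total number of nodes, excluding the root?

Insert word by word; a character creates a node only if that edge doesn't already exist:
  "lingalpa" → 8 new (l, i, n, g, a, l, p, a)
  "kane" → 4 new (k, a, n, e)
  "linsopa" → prefix "lin" already present; 4 new (s, o, p, a)
  "linfen" → prefix "lin" already present; 3 new (f, e, n)
  "lingal" → prefix "lingal" already present; 0 new (none)
  "linka" → prefix "lin" already present; 2 new (k, a)
  "lintor" → prefix "lin" already present; 3 new (t, o, r)
  "venmi" → 5 new (v, e, n, m, i)
Total nodes = 8 + 4 + 4 + 3 + 0 + 2 + 3 + 5 = 29

29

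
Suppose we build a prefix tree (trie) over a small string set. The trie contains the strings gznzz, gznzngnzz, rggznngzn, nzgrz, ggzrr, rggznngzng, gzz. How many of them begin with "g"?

Traverse to the node for "g", then collect every word in that subtree.
Words under "g": ggzrr, gznzngnzz, gznzz, gzz
Count: 4

4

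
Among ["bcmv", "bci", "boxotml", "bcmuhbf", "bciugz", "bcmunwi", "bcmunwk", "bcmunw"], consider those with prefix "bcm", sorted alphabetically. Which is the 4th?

bcmunwk

Words with prefix "bcm", in lexicographic order: "bcmuhbf", "bcmunw", "bcmunwi", "bcmunwk", "bcmv"
The 4th is bcmunwk.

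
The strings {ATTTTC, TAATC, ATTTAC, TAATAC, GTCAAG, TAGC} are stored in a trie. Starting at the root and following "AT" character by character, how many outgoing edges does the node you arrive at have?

1

Follow the path "AT" to its node, then look at its outgoing edges.
Characters that immediately follow "AT" among the stored strings: {T}.
That node has 1 child edge.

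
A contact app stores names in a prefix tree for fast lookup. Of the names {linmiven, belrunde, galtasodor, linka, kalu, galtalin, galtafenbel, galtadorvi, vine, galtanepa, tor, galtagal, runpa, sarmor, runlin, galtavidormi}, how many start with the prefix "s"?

Traverse to the node for "s", then collect every word in that subtree.
Words under "s": sarmor
Count: 1

1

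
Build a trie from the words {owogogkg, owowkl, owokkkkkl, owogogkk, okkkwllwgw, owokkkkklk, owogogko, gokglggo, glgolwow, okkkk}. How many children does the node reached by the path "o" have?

2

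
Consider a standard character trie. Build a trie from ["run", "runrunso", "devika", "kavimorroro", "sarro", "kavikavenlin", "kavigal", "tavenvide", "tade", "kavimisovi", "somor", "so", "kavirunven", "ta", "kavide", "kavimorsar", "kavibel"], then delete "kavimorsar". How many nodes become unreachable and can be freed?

3

A node on "kavimorsar"'s path can go only if nothing else ends at it or branches off below it.
The suffix "sar" (3 nodes) is used only by "kavimorsar"; the node for "kavimor" still has the child "r", so pruning stops there.
Nodes removed: 3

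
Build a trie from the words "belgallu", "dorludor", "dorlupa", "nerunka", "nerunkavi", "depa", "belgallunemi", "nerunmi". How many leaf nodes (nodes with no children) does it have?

A leaf is a node with no children — equivalently, the end of a word that is not a proper prefix of any other stored word.
Those words: "belgallunemi", "depa", "dorludor", "dorlupa", "nerunkavi", "nerunmi"
Leaf count: 6

6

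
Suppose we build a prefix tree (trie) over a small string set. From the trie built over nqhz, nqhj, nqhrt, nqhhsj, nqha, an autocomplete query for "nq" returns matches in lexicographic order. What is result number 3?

nqhj

DFS of the "nq" subtree visits, in order: "nqha", "nqhhsj", "nqhj", "nqhrt", "nqhz"
Position 3: nqhj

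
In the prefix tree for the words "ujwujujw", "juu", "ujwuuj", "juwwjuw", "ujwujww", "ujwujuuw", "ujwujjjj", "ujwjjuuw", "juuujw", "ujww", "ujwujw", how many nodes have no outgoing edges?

9

Leaves are exactly the stored words that no other stored word extends.
Those words: "juuujw", "juwwjuw", "ujwjjuuw", "ujwujjjj", "ujwujujw", "ujwujuuw", "ujwujww", "ujwuuj", "ujww"
Leaf count: 9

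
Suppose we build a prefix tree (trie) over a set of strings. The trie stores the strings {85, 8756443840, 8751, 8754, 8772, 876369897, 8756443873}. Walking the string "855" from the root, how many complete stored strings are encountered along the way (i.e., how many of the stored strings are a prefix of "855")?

1

Check each prefix of "855" against the stored set — each match is an end-marker on the path.
Prefixes of the query that are stored words: "85"
Count: 1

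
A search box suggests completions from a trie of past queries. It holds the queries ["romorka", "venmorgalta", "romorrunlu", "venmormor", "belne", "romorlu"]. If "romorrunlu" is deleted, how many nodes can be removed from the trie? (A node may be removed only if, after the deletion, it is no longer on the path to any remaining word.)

After clearing the end-marker at "romorrunlu", prune upward until reaching a node still needed by another word.
The suffix "runlu" (5 nodes) is used only by "romorrunlu"; the node for "romor" still has the child "k", so pruning stops there.
Nodes removed: 5

5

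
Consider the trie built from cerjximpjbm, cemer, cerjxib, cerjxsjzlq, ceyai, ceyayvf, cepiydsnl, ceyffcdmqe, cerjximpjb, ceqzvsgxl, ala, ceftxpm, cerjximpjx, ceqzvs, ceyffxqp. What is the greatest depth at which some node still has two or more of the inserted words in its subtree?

10

Look for the deepest trie node that still has at least two words in its subtree.
e.g. "cerjximpjb" and "cerjximpjbm" share the prefix "cerjximpjb" of length 10; no pair shares a longer one.
Longest shared-prefix length: 10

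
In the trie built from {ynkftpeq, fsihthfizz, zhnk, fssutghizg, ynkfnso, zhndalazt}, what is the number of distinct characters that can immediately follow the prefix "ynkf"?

2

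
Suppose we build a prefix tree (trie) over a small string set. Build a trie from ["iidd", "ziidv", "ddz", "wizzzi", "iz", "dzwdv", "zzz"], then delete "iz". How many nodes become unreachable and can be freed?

1

Walk "iz" from the leaf back toward the root, removing each node that no remaining word uses.
The suffix "z" (1 node) is used only by "iz"; the node for "i" still has the child "i", so pruning stops there.
Nodes removed: 1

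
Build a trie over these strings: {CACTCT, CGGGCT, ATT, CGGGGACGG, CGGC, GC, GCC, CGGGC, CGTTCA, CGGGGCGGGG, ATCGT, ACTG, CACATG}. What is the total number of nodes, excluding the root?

Count nodes per top-level branch (shared prefixes stored once):
  'A'-branch (ACTG, ATCGT, ATT): 9 nodes
  'C'-branch (CACATG, CACTCT, CGGC, CGGGC, CGGGCT, CGGGGACGG, CGGGGCGGGG, CGTTCA): 29 nodes
  'G'-branch (GC, GCC): 3 nodes
Sum: 41

41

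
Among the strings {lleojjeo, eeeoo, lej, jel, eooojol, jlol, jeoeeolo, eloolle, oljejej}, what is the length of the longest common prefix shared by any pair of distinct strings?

The deepest shared node is where two words last agree before diverging.
"jel" and "jeoeeolo" agree on "je" (2 characters) before diverging; nothing deeper is shared.
Longest shared-prefix length: 2

2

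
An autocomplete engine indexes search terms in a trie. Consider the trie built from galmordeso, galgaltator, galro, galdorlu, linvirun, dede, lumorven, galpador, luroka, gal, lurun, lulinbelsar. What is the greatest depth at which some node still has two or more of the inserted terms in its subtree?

3

The deepest shared node is where two words last agree before diverging.
"gal" and "galdorlu" agree on "gal" (3 characters) before diverging; nothing deeper is shared.
Longest shared-prefix length: 3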